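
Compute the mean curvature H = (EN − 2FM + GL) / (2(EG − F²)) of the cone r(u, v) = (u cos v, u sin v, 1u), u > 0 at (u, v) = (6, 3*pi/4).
H = sqrt(2)/24

With E = 2, F = 0, G = u^2, L = 0, M = 0, N = sqrt(2)*u^2/(2*Abs(u)), assemble
  H = (EN − 2FM + GL) / (2(EG − F²)) = sqrt(2)/(4*Abs(u)).
At (u, v) = (6, 3*pi/4): H = sqrt(2)/24.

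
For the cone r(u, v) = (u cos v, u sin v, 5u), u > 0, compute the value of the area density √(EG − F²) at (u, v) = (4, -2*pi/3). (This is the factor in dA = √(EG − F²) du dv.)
√(EG − F²)|_{(4, -2*pi/3)} = 4*sqrt(26)

E = 26, F = 0, G = u^2, so EG − F² = 26*u^2. Taking the positive square root: √(EG − F²) = sqrt(26)*Abs(u). At (u, v) = (4, -2*pi/3): 4*sqrt(26).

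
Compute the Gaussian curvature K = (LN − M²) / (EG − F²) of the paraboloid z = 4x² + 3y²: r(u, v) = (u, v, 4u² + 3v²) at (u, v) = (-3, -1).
K = 48/375769

Coefficients of the first fundamental form: E = 64*u^2 + 1, F = 48*u*v, G = 36*v^2 + 1.
Coefficients of the second fundamental form: L = 8/sqrt(64*u^2 + 36*v^2 + 1), M = 0, N = 6/sqrt(64*u^2 + 36*v^2 + 1).
Assemble K = (LN − M²)/(EG − F²) = 48/(4096*u^4 + 4608*u^2*v^2 + 128*u^2 + 1296*v^4 + 72*v^2 + 1). At (u, v) = (-3, -1): K = 48/375769.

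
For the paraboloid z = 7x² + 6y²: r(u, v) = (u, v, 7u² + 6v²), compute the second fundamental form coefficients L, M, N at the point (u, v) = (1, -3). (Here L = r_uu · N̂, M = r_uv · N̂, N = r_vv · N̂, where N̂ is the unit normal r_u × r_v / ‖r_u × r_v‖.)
L = 14*sqrt(1493)/1493;  M = 0;  N = 12*sqrt(1493)/1493

Compute the unit normal N̂(u, v) = (-14*u/sqrt(196*u^2 + 144*v^2 + 1), -12*v/sqrt(196*u^2 + 144*v^2 + 1), 1/sqrt(196*u^2 + 144*v^2 + 1)), and the second partials r_uu, r_uv, r_vv. Take dot products:
  L(u, v) = r_uu · N̂ = 14/sqrt(196*u^2 + 144*v^2 + 1),
  M(u, v) = r_uv · N̂ = 0,
  N(u, v) = r_vv · N̂ = 12/sqrt(196*u^2 + 144*v^2 + 1).
Evaluating at (u, v) = (1, -3):
  L = 14*sqrt(1493)/1493, M = 0, N = 12*sqrt(1493)/1493.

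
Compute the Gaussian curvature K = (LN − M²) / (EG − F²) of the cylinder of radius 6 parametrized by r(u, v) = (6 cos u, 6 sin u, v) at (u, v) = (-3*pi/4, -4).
K = 0

Coefficients of the first fundamental form: E = 36, F = 0, G = 1.
Coefficients of the second fundamental form: L = -6, M = 0, N = 0.
Assemble K = (LN − M²)/(EG − F²) = 0. At (u, v) = (-3*pi/4, -4): K = 0.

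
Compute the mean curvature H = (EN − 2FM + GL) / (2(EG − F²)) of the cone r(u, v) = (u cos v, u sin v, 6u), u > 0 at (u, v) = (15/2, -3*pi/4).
H = 2*sqrt(37)/185

With E = 37, F = 0, G = u^2, L = 0, M = 0, N = 6*sqrt(37)*u^2/(37*Abs(u)), assemble
  H = (EN − 2FM + GL) / (2(EG − F²)) = 3*sqrt(37)/(37*Abs(u)).
At (u, v) = (15/2, -3*pi/4): H = 2*sqrt(37)/185.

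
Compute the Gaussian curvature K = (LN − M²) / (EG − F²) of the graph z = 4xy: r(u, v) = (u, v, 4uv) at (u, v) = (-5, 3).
K = -16/297025

Coefficients of the first fundamental form: E = 16*v^2 + 1, F = 16*u*v, G = 16*u^2 + 1.
Coefficients of the second fundamental form: L = 0, M = 4/sqrt(16*u^2 + 16*v^2 + 1), N = 0.
Assemble K = (LN − M²)/(EG − F²) = -16/(256*u^4 + 512*u^2*v^2 + 32*u^2 + 256*v^4 + 32*v^2 + 1). At (u, v) = (-5, 3): K = -16/297025.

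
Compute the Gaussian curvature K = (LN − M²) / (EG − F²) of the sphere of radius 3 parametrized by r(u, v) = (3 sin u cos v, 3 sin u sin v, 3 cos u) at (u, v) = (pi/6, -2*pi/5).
K = 1/9

Coefficients of the first fundamental form: E = 9, F = 0, G = 9*sin(u)^2.
Coefficients of the second fundamental form: L = -3*sin(u)/Abs(sin(u)), M = 0, N = -3*sin(u)^3/Abs(sin(u)).
Assemble K = (LN − M²)/(EG − F²) = 1/9. At (u, v) = (pi/6, -2*pi/5): K = 1/9.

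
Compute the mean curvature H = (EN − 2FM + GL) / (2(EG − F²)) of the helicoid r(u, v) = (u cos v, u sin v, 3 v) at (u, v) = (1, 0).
H = 0

With E = 1, F = 0, G = u^2 + 9, L = 0, M = -3/sqrt(u^2 + 9), N = 0, assemble
  H = (EN − 2FM + GL) / (2(EG − F²)) = 0.
At (u, v) = (1, 0): H = 0.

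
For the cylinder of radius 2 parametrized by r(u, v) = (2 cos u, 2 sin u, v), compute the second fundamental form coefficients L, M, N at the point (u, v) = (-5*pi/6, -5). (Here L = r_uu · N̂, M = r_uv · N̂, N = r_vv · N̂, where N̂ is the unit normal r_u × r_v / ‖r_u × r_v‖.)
L = -2;  M = 0;  N = 0

Compute the unit normal N̂(u, v) = (cos(u), sin(u), 0), and the second partials r_uu, r_uv, r_vv. Take dot products:
  L(u, v) = r_uu · N̂ = -2,
  M(u, v) = r_uv · N̂ = 0,
  N(u, v) = r_vv · N̂ = 0.
Evaluating at (u, v) = (-5*pi/6, -5):
  L = -2, M = 0, N = 0.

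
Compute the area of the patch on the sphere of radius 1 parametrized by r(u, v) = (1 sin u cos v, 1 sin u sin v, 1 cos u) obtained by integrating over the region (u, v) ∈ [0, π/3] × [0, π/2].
Area = pi/4

Area = ∫∫ √(EG − F²) du dv with √(EG − F²) = Abs(sin(u)). Integrating over [0, π/3] × [0, π/2] gives pi/4.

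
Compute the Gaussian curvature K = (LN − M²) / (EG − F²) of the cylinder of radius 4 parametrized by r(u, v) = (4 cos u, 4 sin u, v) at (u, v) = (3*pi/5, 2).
K = 0

Coefficients of the first fundamental form: E = 16, F = 0, G = 1.
Coefficients of the second fundamental form: L = -4, M = 0, N = 0.
Assemble K = (LN − M²)/(EG − F²) = 0. At (u, v) = (3*pi/5, 2): K = 0.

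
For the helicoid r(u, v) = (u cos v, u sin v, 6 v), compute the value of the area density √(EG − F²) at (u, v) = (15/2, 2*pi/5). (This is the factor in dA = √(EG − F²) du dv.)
√(EG − F²)|_{(15/2, 2*pi/5)} = 3*sqrt(41)/2

E = 1, F = 0, G = u^2 + 36, so EG − F² = u^2 + 36. Taking the positive square root: √(EG − F²) = sqrt(u^2 + 36). At (u, v) = (15/2, 2*pi/5): 3*sqrt(41)/2.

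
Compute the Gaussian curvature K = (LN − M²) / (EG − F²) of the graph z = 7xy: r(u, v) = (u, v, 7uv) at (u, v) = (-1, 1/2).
K = -784/62001

Coefficients of the first fundamental form: E = 49*v^2 + 1, F = 49*u*v, G = 49*u^2 + 1.
Coefficients of the second fundamental form: L = 0, M = 7/sqrt(49*u^2 + 49*v^2 + 1), N = 0.
Assemble K = (LN − M²)/(EG − F²) = -49/(2401*u^4 + 4802*u^2*v^2 + 98*u^2 + 2401*v^4 + 98*v^2 + 1). At (u, v) = (-1, 1/2): K = -784/62001.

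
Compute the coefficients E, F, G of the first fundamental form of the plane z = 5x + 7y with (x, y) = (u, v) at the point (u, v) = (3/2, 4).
E = 26;  F = 35;  G = 50

Partials: r_u = (1, 0, 5), r_v = (0, 1, 7). As functions of (u, v):
  E = r_u · r_u = 26,
  F = r_u · r_v = 35,
  G = r_v · r_v = 50.
Evaluating at (u, v) = (3/2, 4): E = 26, F = 35, G = 50.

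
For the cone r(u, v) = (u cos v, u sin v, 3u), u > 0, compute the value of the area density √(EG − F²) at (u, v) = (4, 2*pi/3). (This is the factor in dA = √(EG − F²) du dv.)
√(EG − F²)|_{(4, 2*pi/3)} = 4*sqrt(10)

E = 10, F = 0, G = u^2, so EG − F² = 10*u^2. Taking the positive square root: √(EG − F²) = sqrt(10)*Abs(u). At (u, v) = (4, 2*pi/3): 4*sqrt(10).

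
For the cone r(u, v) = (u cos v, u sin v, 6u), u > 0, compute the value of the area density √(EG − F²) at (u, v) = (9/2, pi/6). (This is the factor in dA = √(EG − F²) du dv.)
√(EG − F²)|_{(9/2, pi/6)} = 9*sqrt(37)/2

E = 37, F = 0, G = u^2, so EG − F² = 37*u^2. Taking the positive square root: √(EG − F²) = sqrt(37)*Abs(u). At (u, v) = (9/2, pi/6): 9*sqrt(37)/2.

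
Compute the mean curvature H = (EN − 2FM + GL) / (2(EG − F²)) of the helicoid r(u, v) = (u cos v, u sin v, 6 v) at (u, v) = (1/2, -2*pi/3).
H = 0

With E = 1, F = 0, G = u^2 + 36, L = 0, M = -6/sqrt(u^2 + 36), N = 0, assemble
  H = (EN − 2FM + GL) / (2(EG − F²)) = 0.
At (u, v) = (1/2, -2*pi/3): H = 0.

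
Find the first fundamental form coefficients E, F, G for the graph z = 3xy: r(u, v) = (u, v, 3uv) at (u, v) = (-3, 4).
E = 145;  F = -108;  G = 82

Partials: r_u = (1, 0, 3*v), r_v = (0, 1, 3*u). As functions of (u, v):
  E = r_u · r_u = 9*v^2 + 1,
  F = r_u · r_v = 9*u*v,
  G = r_v · r_v = 9*u^2 + 1.
Evaluating at (u, v) = (-3, 4): E = 145, F = -108, G = 82.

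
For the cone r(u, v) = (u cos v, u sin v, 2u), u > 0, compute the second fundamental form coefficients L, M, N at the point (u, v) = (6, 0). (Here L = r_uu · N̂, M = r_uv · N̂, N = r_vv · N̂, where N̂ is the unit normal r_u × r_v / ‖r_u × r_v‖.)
L = 0;  M = 0;  N = 12*sqrt(5)/5

Compute the unit normal N̂(u, v) = (-2*sqrt(5)*u*cos(v)/(5*Abs(u)), -2*sqrt(5)*u*sin(v)/(5*Abs(u)), sqrt(5)*u/(5*Abs(u))), and the second partials r_uu, r_uv, r_vv. Take dot products:
  L(u, v) = r_uu · N̂ = 0,
  M(u, v) = r_uv · N̂ = 0,
  N(u, v) = r_vv · N̂ = 2*sqrt(5)*u^2/(5*Abs(u)).
Evaluating at (u, v) = (6, 0):
  L = 0, M = 0, N = 12*sqrt(5)/5.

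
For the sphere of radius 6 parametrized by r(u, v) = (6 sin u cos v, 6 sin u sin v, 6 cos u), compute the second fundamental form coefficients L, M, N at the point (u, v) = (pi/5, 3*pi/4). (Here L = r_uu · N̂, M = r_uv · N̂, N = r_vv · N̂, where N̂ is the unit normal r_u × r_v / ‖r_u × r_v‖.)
L = -6;  M = 0;  N = -15/4 + 3*sqrt(5)/4

Compute the unit normal N̂(u, v) = (sin(u)^2*cos(v)/Abs(sin(u)), sin(u)^2*sin(v)/Abs(sin(u)), sin(2*u)/(2*Abs(sin(u)))), and the second partials r_uu, r_uv, r_vv. Take dot products:
  L(u, v) = r_uu · N̂ = -6*sin(u)/Abs(sin(u)),
  M(u, v) = r_uv · N̂ = 0,
  N(u, v) = r_vv · N̂ = -6*sin(u)^3/Abs(sin(u)).
Evaluating at (u, v) = (pi/5, 3*pi/4):
  L = -6, M = 0, N = -15/4 + 3*sqrt(5)/4.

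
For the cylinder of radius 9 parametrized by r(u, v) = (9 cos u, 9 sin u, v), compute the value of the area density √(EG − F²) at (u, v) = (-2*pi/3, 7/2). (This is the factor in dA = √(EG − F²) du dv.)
√(EG − F²)|_{(-2*pi/3, 7/2)} = 9

E = 81, F = 0, G = 1, so EG − F² = 81. Taking the positive square root: √(EG − F²) = 9. At (u, v) = (-2*pi/3, 7/2): 9.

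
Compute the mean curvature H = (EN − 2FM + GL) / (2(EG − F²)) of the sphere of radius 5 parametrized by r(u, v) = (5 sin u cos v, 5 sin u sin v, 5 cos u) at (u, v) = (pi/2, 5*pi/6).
H = -1/5

With E = 25, F = 0, G = 25*sin(u)^2, L = -5*sin(u)/Abs(sin(u)), M = 0, N = -5*sin(u)^3/Abs(sin(u)), assemble
  H = (EN − 2FM + GL) / (2(EG − F²)) = -sin(u)/(5*Abs(sin(u))).
At (u, v) = (pi/2, 5*pi/6): H = -1/5.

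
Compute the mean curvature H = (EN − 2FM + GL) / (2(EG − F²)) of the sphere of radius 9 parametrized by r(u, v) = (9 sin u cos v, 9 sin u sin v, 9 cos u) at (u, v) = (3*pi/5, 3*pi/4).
H = -1/9

With E = 81, F = 0, G = 81*sin(u)^2, L = -9*sin(u)/Abs(sin(u)), M = 0, N = -9*sin(u)^3/Abs(sin(u)), assemble
  H = (EN − 2FM + GL) / (2(EG − F²)) = -sin(u)/(9*Abs(sin(u))).
At (u, v) = (3*pi/5, 3*pi/4): H = -1/9.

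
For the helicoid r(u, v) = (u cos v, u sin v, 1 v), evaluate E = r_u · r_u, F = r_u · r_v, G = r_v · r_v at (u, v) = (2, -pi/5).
E = 1;  F = 0;  G = 5

Partials: r_u = (cos(v), sin(v), 0), r_v = (-u*sin(v), u*cos(v), 1). As functions of (u, v):
  E = r_u · r_u = 1,
  F = r_u · r_v = 0,
  G = r_v · r_v = u^2 + 1.
Evaluating at (u, v) = (2, -pi/5): E = 1, F = 0, G = 5.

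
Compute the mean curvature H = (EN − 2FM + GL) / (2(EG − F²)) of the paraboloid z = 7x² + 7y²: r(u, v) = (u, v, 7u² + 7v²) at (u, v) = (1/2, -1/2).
H = 700*sqrt(11)/3267

With E = 196*u^2 + 1, F = 196*u*v, G = 196*v^2 + 1, L = 14/sqrt(196*u^2 + 196*v^2 + 1), M = 0, N = 14/sqrt(196*u^2 + 196*v^2 + 1), assemble
  H = (EN − 2FM + GL) / (2(EG − F²)) = 14*(98*u^2 + 98*v^2 + 1)/(196*u^2 + 196*v^2 + 1)^(3/2).
At (u, v) = (1/2, -1/2): H = 700*sqrt(11)/3267.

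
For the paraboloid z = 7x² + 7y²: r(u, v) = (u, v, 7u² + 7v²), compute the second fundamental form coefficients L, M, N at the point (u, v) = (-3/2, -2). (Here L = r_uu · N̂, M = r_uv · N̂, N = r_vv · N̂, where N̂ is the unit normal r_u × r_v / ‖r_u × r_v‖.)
L = 7*sqrt(1226)/613;  M = 0;  N = 7*sqrt(1226)/613

Compute the unit normal N̂(u, v) = (-14*u/sqrt(196*u^2 + 196*v^2 + 1), -14*v/sqrt(196*u^2 + 196*v^2 + 1), 1/sqrt(196*u^2 + 196*v^2 + 1)), and the second partials r_uu, r_uv, r_vv. Take dot products:
  L(u, v) = r_uu · N̂ = 14/sqrt(196*u^2 + 196*v^2 + 1),
  M(u, v) = r_uv · N̂ = 0,
  N(u, v) = r_vv · N̂ = 14/sqrt(196*u^2 + 196*v^2 + 1).
Evaluating at (u, v) = (-3/2, -2):
  L = 7*sqrt(1226)/613, M = 0, N = 7*sqrt(1226)/613.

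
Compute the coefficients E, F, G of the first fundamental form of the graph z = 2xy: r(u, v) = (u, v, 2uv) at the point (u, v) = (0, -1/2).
E = 2;  F = 0;  G = 1

Partials: r_u = (1, 0, 2*v), r_v = (0, 1, 2*u). As functions of (u, v):
  E = r_u · r_u = 4*v^2 + 1,
  F = r_u · r_v = 4*u*v,
  G = r_v · r_v = 4*u^2 + 1.
Evaluating at (u, v) = (0, -1/2): E = 2, F = 0, G = 1.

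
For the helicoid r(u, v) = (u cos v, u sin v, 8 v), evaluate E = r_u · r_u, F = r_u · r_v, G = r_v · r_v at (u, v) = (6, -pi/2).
E = 1;  F = 0;  G = 100

Partials: r_u = (cos(v), sin(v), 0), r_v = (-u*sin(v), u*cos(v), 8). As functions of (u, v):
  E = r_u · r_u = 1,
  F = r_u · r_v = 0,
  G = r_v · r_v = u^2 + 64.
Evaluating at (u, v) = (6, -pi/2): E = 1, F = 0, G = 100.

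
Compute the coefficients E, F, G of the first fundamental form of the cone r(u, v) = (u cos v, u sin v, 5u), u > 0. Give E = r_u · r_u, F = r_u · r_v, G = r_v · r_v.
E = 26;  F = 0;  G = u^2

Compute partials: r_u = (cos(v), sin(v), 5), r_v = (-u*sin(v), u*cos(v), 0). Then
  E = r_u · r_u = 26,
  F = r_u · r_v = 0,
  G = r_v · r_v = u^2.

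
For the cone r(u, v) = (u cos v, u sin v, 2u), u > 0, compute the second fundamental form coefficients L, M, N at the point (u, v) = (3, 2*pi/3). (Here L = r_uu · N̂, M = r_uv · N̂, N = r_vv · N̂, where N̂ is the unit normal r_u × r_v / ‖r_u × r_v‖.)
L = 0;  M = 0;  N = 6*sqrt(5)/5

Compute the unit normal N̂(u, v) = (-2*sqrt(5)*u*cos(v)/(5*Abs(u)), -2*sqrt(5)*u*sin(v)/(5*Abs(u)), sqrt(5)*u/(5*Abs(u))), and the second partials r_uu, r_uv, r_vv. Take dot products:
  L(u, v) = r_uu · N̂ = 0,
  M(u, v) = r_uv · N̂ = 0,
  N(u, v) = r_vv · N̂ = 2*sqrt(5)*u^2/(5*Abs(u)).
Evaluating at (u, v) = (3, 2*pi/3):
  L = 0, M = 0, N = 6*sqrt(5)/5.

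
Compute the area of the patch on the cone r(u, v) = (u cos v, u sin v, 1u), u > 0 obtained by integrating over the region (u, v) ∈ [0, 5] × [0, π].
Area = 25*sqrt(2)*pi/2

Area = ∫∫ √(EG − F²) du dv with √(EG − F²) = sqrt(2)*Abs(u). Integrating over [0, 5] × [0, π] gives 25*sqrt(2)*pi/2.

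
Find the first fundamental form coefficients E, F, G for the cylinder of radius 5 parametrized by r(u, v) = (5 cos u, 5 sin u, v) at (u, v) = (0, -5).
E = 25;  F = 0;  G = 1

Partials: r_u = (-5*sin(u), 5*cos(u), 0), r_v = (0, 0, 1). As functions of (u, v):
  E = r_u · r_u = 25,
  F = r_u · r_v = 0,
  G = r_v · r_v = 1.
Evaluating at (u, v) = (0, -5): E = 25, F = 0, G = 1.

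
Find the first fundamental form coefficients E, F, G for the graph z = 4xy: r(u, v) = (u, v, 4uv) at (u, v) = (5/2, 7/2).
E = 197;  F = 140;  G = 101

Partials: r_u = (1, 0, 4*v), r_v = (0, 1, 4*u). As functions of (u, v):
  E = r_u · r_u = 16*v^2 + 1,
  F = r_u · r_v = 16*u*v,
  G = r_v · r_v = 16*u^2 + 1.
Evaluating at (u, v) = (5/2, 7/2): E = 197, F = 140, G = 101.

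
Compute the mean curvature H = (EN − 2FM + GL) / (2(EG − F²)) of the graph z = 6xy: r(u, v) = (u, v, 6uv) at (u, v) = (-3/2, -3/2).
H = -486*sqrt(163)/26569

With E = 36*v^2 + 1, F = 36*u*v, G = 36*u^2 + 1, L = 0, M = 6/sqrt(36*u^2 + 36*v^2 + 1), N = 0, assemble
  H = (EN − 2FM + GL) / (2(EG − F²)) = -216*u*v/(36*u^2 + 36*v^2 + 1)^(3/2).
At (u, v) = (-3/2, -3/2): H = -486*sqrt(163)/26569.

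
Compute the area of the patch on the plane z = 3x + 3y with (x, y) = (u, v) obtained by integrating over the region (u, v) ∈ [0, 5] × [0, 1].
Area = 5*sqrt(19)

Area = ∫∫ √(EG − F²) du dv with √(EG − F²) = sqrt(19). Integrating over [0, 5] × [0, 1] gives 5*sqrt(19).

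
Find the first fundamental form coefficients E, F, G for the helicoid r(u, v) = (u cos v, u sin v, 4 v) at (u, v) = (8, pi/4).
E = 1;  F = 0;  G = 80

Partials: r_u = (cos(v), sin(v), 0), r_v = (-u*sin(v), u*cos(v), 4). As functions of (u, v):
  E = r_u · r_u = 1,
  F = r_u · r_v = 0,
  G = r_v · r_v = u^2 + 16.
Evaluating at (u, v) = (8, pi/4): E = 1, F = 0, G = 80.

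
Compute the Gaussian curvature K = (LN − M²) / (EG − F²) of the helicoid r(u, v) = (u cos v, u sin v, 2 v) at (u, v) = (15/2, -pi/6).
K = -64/58081

Coefficients of the first fundamental form: E = 1, F = 0, G = u^2 + 4.
Coefficients of the second fundamental form: L = 0, M = -2/sqrt(u^2 + 4), N = 0.
Assemble K = (LN − M²)/(EG − F²) = -4/(u^2 + 4)^2. At (u, v) = (15/2, -pi/6): K = -64/58081.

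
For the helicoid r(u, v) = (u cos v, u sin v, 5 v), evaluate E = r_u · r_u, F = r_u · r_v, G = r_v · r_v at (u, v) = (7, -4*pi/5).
E = 1;  F = 0;  G = 74

Partials: r_u = (cos(v), sin(v), 0), r_v = (-u*sin(v), u*cos(v), 5). As functions of (u, v):
  E = r_u · r_u = 1,
  F = r_u · r_v = 0,
  G = r_v · r_v = u^2 + 25.
Evaluating at (u, v) = (7, -4*pi/5): E = 1, F = 0, G = 74.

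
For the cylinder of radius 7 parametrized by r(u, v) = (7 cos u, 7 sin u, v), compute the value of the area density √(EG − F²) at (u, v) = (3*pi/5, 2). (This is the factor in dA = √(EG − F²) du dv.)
√(EG − F²)|_{(3*pi/5, 2)} = 7

E = 49, F = 0, G = 1, so EG − F² = 49. Taking the positive square root: √(EG − F²) = 7. At (u, v) = (3*pi/5, 2): 7.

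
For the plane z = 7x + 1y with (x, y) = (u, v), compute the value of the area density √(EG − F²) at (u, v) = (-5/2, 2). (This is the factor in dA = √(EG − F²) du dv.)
√(EG − F²)|_{(-5/2, 2)} = sqrt(51)

E = 50, F = 7, G = 2, so EG − F² = 51. Taking the positive square root: √(EG − F²) = sqrt(51). At (u, v) = (-5/2, 2): sqrt(51).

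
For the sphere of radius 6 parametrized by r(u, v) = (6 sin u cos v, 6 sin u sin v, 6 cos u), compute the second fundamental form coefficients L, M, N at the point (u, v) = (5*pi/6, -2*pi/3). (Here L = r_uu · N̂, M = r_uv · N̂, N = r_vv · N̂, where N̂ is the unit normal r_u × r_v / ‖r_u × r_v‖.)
L = -6;  M = 0;  N = -3/2

Compute the unit normal N̂(u, v) = (sin(u)^2*cos(v)/Abs(sin(u)), sin(u)^2*sin(v)/Abs(sin(u)), sin(2*u)/(2*Abs(sin(u)))), and the second partials r_uu, r_uv, r_vv. Take dot products:
  L(u, v) = r_uu · N̂ = -6*sin(u)/Abs(sin(u)),
  M(u, v) = r_uv · N̂ = 0,
  N(u, v) = r_vv · N̂ = -6*sin(u)^3/Abs(sin(u)).
Evaluating at (u, v) = (5*pi/6, -2*pi/3):
  L = -6, M = 0, N = -3/2.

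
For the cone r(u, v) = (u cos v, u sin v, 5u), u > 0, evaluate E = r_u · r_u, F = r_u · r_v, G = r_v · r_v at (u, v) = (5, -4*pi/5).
E = 26;  F = 0;  G = 25

Partials: r_u = (cos(v), sin(v), 5), r_v = (-u*sin(v), u*cos(v), 0). As functions of (u, v):
  E = r_u · r_u = 26,
  F = r_u · r_v = 0,
  G = r_v · r_v = u^2.
Evaluating at (u, v) = (5, -4*pi/5): E = 26, F = 0, G = 25.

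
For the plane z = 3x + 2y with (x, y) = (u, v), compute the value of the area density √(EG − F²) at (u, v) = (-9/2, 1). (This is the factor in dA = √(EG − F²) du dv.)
√(EG − F²)|_{(-9/2, 1)} = sqrt(14)

E = 10, F = 6, G = 5, so EG − F² = 14. Taking the positive square root: √(EG − F²) = sqrt(14). At (u, v) = (-9/2, 1): sqrt(14).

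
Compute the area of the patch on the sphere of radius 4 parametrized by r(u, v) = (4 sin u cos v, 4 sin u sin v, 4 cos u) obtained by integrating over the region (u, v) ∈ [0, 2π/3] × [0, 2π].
Area = 48*pi

Area = ∫∫ √(EG − F²) du dv with √(EG − F²) = 16*Abs(sin(u)). Integrating over [0, 2π/3] × [0, 2π] gives 48*pi.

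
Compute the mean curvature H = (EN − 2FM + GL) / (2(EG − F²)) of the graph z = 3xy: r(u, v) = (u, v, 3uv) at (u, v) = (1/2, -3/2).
H = 81*sqrt(94)/4418

With E = 9*v^2 + 1, F = 9*u*v, G = 9*u^2 + 1, L = 0, M = 3/sqrt(9*u^2 + 9*v^2 + 1), N = 0, assemble
  H = (EN − 2FM + GL) / (2(EG − F²)) = -27*u*v/(9*u^2 + 9*v^2 + 1)^(3/2).
At (u, v) = (1/2, -3/2): H = 81*sqrt(94)/4418.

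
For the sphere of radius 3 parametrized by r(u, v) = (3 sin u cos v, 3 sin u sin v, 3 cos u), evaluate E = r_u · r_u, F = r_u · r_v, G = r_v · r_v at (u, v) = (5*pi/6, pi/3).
E = 9;  F = 0;  G = 9/4

Partials: r_u = (3*cos(u)*cos(v), 3*sin(v)*cos(u), -3*sin(u)), r_v = (-3*sin(u)*sin(v), 3*sin(u)*cos(v), 0). As functions of (u, v):
  E = r_u · r_u = 9,
  F = r_u · r_v = 0,
  G = r_v · r_v = 9*sin(u)^2.
Evaluating at (u, v) = (5*pi/6, pi/3): E = 9, F = 0, G = 9/4.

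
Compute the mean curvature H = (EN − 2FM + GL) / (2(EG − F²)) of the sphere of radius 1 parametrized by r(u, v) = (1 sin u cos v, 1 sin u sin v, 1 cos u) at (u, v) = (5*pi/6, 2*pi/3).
H = -1

With E = 1, F = 0, G = sin(u)^2, L = -sin(u)/Abs(sin(u)), M = 0, N = -sin(u)^3/Abs(sin(u)), assemble
  H = (EN − 2FM + GL) / (2(EG − F²)) = -sin(u)/Abs(sin(u)).
At (u, v) = (5*pi/6, 2*pi/3): H = -1.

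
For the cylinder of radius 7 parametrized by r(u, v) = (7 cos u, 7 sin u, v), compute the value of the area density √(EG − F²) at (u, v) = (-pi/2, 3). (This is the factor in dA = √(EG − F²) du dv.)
√(EG − F²)|_{(-pi/2, 3)} = 7

E = 49, F = 0, G = 1, so EG − F² = 49. Taking the positive square root: √(EG − F²) = 7. At (u, v) = (-pi/2, 3): 7.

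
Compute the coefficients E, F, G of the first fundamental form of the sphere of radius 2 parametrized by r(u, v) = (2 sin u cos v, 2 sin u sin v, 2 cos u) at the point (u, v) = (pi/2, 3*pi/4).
E = 4;  F = 0;  G = 4

Partials: r_u = (2*cos(u)*cos(v), 2*sin(v)*cos(u), -2*sin(u)), r_v = (-2*sin(u)*sin(v), 2*sin(u)*cos(v), 0). As functions of (u, v):
  E = r_u · r_u = 4,
  F = r_u · r_v = 0,
  G = r_v · r_v = 4*sin(u)^2.
Evaluating at (u, v) = (pi/2, 3*pi/4): E = 4, F = 0, G = 4.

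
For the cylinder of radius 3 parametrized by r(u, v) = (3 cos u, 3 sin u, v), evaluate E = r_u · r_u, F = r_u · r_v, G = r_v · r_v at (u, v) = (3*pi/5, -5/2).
E = 9;  F = 0;  G = 1

Partials: r_u = (-3*sin(u), 3*cos(u), 0), r_v = (0, 0, 1). As functions of (u, v):
  E = r_u · r_u = 9,
  F = r_u · r_v = 0,
  G = r_v · r_v = 1.
Evaluating at (u, v) = (3*pi/5, -5/2): E = 9, F = 0, G = 1.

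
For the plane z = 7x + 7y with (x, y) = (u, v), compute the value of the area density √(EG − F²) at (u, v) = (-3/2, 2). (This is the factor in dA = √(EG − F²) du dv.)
√(EG − F²)|_{(-3/2, 2)} = 3*sqrt(11)

E = 50, F = 49, G = 50, so EG − F² = 99. Taking the positive square root: √(EG − F²) = 3*sqrt(11). At (u, v) = (-3/2, 2): 3*sqrt(11).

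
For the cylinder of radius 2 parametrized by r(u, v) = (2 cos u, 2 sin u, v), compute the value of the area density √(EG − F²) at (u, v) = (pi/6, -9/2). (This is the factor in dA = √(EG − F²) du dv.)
√(EG − F²)|_{(pi/6, -9/2)} = 2

E = 4, F = 0, G = 1, so EG − F² = 4. Taking the positive square root: √(EG − F²) = 2. At (u, v) = (pi/6, -9/2): 2.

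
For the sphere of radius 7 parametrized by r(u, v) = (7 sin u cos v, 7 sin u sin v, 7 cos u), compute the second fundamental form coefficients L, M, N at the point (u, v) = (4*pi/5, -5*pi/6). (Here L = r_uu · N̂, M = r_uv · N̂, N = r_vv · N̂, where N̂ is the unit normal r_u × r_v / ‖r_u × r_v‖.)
L = -7;  M = 0;  N = -35/8 + 7*sqrt(5)/8

Compute the unit normal N̂(u, v) = (sin(u)^2*cos(v)/Abs(sin(u)), sin(u)^2*sin(v)/Abs(sin(u)), sin(2*u)/(2*Abs(sin(u)))), and the second partials r_uu, r_uv, r_vv. Take dot products:
  L(u, v) = r_uu · N̂ = -7*sin(u)/Abs(sin(u)),
  M(u, v) = r_uv · N̂ = 0,
  N(u, v) = r_vv · N̂ = -7*sin(u)^3/Abs(sin(u)).
Evaluating at (u, v) = (4*pi/5, -5*pi/6):
  L = -7, M = 0, N = -35/8 + 7*sqrt(5)/8.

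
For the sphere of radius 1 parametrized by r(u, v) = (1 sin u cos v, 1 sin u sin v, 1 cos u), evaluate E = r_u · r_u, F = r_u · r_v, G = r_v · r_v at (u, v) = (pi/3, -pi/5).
E = 1;  F = 0;  G = 3/4

Partials: r_u = (cos(u)*cos(v), sin(v)*cos(u), -sin(u)), r_v = (-sin(u)*sin(v), sin(u)*cos(v), 0). As functions of (u, v):
  E = r_u · r_u = 1,
  F = r_u · r_v = 0,
  G = r_v · r_v = sin(u)^2.
Evaluating at (u, v) = (pi/3, -pi/5): E = 1, F = 0, G = 3/4.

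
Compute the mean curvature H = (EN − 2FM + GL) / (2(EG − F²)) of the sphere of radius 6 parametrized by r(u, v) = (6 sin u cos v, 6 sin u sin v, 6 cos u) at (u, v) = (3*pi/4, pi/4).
H = -1/6

With E = 36, F = 0, G = 36*sin(u)^2, L = -6*sin(u)/Abs(sin(u)), M = 0, N = -6*sin(u)^3/Abs(sin(u)), assemble
  H = (EN − 2FM + GL) / (2(EG − F²)) = -sin(u)/(6*Abs(sin(u))).
At (u, v) = (3*pi/4, pi/4): H = -1/6.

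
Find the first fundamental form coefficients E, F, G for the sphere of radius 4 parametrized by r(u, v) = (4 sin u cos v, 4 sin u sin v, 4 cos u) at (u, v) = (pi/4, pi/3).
E = 16;  F = 0;  G = 8

Partials: r_u = (4*cos(u)*cos(v), 4*sin(v)*cos(u), -4*sin(u)), r_v = (-4*sin(u)*sin(v), 4*sin(u)*cos(v), 0). As functions of (u, v):
  E = r_u · r_u = 16,
  F = r_u · r_v = 0,
  G = r_v · r_v = 16*sin(u)^2.
Evaluating at (u, v) = (pi/4, pi/3): E = 16, F = 0, G = 8.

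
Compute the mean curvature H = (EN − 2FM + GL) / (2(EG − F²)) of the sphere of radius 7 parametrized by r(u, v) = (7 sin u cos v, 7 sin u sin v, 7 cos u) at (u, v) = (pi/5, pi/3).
H = -1/7

With E = 49, F = 0, G = 49*sin(u)^2, L = -7*sin(u)/Abs(sin(u)), M = 0, N = -7*sin(u)^3/Abs(sin(u)), assemble
  H = (EN − 2FM + GL) / (2(EG − F²)) = -sin(u)/(7*Abs(sin(u))).
At (u, v) = (pi/5, pi/3): H = -1/7.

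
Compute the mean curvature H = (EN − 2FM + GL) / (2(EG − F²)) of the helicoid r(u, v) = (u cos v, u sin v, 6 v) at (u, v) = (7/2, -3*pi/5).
H = 0

With E = 1, F = 0, G = u^2 + 36, L = 0, M = -6/sqrt(u^2 + 36), N = 0, assemble
  H = (EN − 2FM + GL) / (2(EG − F²)) = 0.
At (u, v) = (7/2, -3*pi/5): H = 0.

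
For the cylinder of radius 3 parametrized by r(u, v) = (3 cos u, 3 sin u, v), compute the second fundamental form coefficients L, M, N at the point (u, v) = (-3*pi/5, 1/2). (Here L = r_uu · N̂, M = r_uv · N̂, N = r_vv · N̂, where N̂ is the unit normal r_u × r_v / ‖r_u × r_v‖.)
L = -3;  M = 0;  N = 0

Compute the unit normal N̂(u, v) = (cos(u), sin(u), 0), and the second partials r_uu, r_uv, r_vv. Take dot products:
  L(u, v) = r_uu · N̂ = -3,
  M(u, v) = r_uv · N̂ = 0,
  N(u, v) = r_vv · N̂ = 0.
Evaluating at (u, v) = (-3*pi/5, 1/2):
  L = -3, M = 0, N = 0.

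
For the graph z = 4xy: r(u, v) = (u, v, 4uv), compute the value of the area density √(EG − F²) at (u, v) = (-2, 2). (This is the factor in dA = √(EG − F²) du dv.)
√(EG − F²)|_{(-2, 2)} = sqrt(129)

E = 16*v^2 + 1, F = 16*u*v, G = 16*u^2 + 1, so EG − F² = 16*u^2 + 16*v^2 + 1. Taking the positive square root: √(EG − F²) = sqrt(16*u^2 + 16*v^2 + 1). At (u, v) = (-2, 2): sqrt(129).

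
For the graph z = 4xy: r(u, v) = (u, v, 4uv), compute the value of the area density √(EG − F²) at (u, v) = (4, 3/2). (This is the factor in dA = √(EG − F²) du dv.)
√(EG − F²)|_{(4, 3/2)} = sqrt(293)

E = 16*v^2 + 1, F = 16*u*v, G = 16*u^2 + 1, so EG − F² = 16*u^2 + 16*v^2 + 1. Taking the positive square root: √(EG − F²) = sqrt(16*u^2 + 16*v^2 + 1). At (u, v) = (4, 3/2): sqrt(293).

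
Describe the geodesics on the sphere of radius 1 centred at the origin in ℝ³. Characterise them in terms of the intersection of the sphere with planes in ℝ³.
Geodesics on the sphere of radius 1 are great circles — circles of radius 1 obtained as the intersection of the sphere with planes through the origin (the centre of the sphere).

A curve α(t) of nonzero constant speed on the sphere of radius 1 is a geodesic iff its acceleration α̈ is everywhere normal to the surface, i.e. parallel to the radial vector α(t). Then d/dt(α × α̇) = α̇ × α̇ + α × α̈ = 0, so α × α̇ is a constant vector n ≠ 0 and α(t) · n = 0 for all t: α lies in the plane through the origin with normal n. The intersection of that plane with the sphere is a circle of radius 1 (a great circle). Conversely, a great circle traversed at constant speed has centripetal acceleration pointing at the origin, hence normal to the sphere, so every great circle is a geodesic.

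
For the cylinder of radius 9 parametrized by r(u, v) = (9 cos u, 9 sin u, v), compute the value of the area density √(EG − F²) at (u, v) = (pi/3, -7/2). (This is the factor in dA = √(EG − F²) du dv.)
√(EG − F²)|_{(pi/3, -7/2)} = 9

E = 81, F = 0, G = 1, so EG − F² = 81. Taking the positive square root: √(EG − F²) = 9. At (u, v) = (pi/3, -7/2): 9.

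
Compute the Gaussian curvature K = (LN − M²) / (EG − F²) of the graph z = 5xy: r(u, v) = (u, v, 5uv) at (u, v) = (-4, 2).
K = -25/251001

Coefficients of the first fundamental form: E = 25*v^2 + 1, F = 25*u*v, G = 25*u^2 + 1.
Coefficients of the second fundamental form: L = 0, M = 5/sqrt(25*u^2 + 25*v^2 + 1), N = 0.
Assemble K = (LN − M²)/(EG − F²) = -25/(625*u^4 + 1250*u^2*v^2 + 50*u^2 + 625*v^4 + 50*v^2 + 1). At (u, v) = (-4, 2): K = -25/251001.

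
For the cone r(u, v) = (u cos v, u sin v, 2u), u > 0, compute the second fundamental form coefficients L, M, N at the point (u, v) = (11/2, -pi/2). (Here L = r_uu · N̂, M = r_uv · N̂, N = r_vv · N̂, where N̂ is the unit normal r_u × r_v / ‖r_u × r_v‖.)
L = 0;  M = 0;  N = 11*sqrt(5)/5

Compute the unit normal N̂(u, v) = (-2*sqrt(5)*u*cos(v)/(5*Abs(u)), -2*sqrt(5)*u*sin(v)/(5*Abs(u)), sqrt(5)*u/(5*Abs(u))), and the second partials r_uu, r_uv, r_vv. Take dot products:
  L(u, v) = r_uu · N̂ = 0,
  M(u, v) = r_uv · N̂ = 0,
  N(u, v) = r_vv · N̂ = 2*sqrt(5)*u^2/(5*Abs(u)).
Evaluating at (u, v) = (11/2, -pi/2):
  L = 0, M = 0, N = 11*sqrt(5)/5.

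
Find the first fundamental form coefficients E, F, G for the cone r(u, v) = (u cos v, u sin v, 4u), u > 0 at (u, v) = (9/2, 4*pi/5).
E = 17;  F = 0;  G = 81/4

Partials: r_u = (cos(v), sin(v), 4), r_v = (-u*sin(v), u*cos(v), 0). As functions of (u, v):
  E = r_u · r_u = 17,
  F = r_u · r_v = 0,
  G = r_v · r_v = u^2.
Evaluating at (u, v) = (9/2, 4*pi/5): E = 17, F = 0, G = 81/4.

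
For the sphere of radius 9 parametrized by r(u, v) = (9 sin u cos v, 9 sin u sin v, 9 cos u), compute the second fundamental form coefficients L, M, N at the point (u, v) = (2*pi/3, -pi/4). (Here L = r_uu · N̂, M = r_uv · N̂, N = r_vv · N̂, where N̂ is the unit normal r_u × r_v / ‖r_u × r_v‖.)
L = -9;  M = 0;  N = -27/4

Compute the unit normal N̂(u, v) = (sin(u)^2*cos(v)/Abs(sin(u)), sin(u)^2*sin(v)/Abs(sin(u)), sin(2*u)/(2*Abs(sin(u)))), and the second partials r_uu, r_uv, r_vv. Take dot products:
  L(u, v) = r_uu · N̂ = -9*sin(u)/Abs(sin(u)),
  M(u, v) = r_uv · N̂ = 0,
  N(u, v) = r_vv · N̂ = -9*sin(u)^3/Abs(sin(u)).
Evaluating at (u, v) = (2*pi/3, -pi/4):
  L = -9, M = 0, N = -27/4.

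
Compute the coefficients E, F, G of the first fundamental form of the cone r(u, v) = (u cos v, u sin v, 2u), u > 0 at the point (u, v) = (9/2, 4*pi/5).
E = 5;  F = 0;  G = 81/4

Partials: r_u = (cos(v), sin(v), 2), r_v = (-u*sin(v), u*cos(v), 0). As functions of (u, v):
  E = r_u · r_u = 5,
  F = r_u · r_v = 0,
  G = r_v · r_v = u^2.
Evaluating at (u, v) = (9/2, 4*pi/5): E = 5, F = 0, G = 81/4.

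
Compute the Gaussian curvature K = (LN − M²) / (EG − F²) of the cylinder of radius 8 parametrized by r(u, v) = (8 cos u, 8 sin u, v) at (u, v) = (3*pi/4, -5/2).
K = 0

Coefficients of the first fundamental form: E = 64, F = 0, G = 1.
Coefficients of the second fundamental form: L = -8, M = 0, N = 0.
Assemble K = (LN − M²)/(EG − F²) = 0. At (u, v) = (3*pi/4, -5/2): K = 0.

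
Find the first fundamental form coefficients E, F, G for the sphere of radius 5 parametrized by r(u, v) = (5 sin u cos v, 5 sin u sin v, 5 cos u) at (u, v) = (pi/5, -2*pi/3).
E = 25;  F = 0;  G = 125/8 - 25*sqrt(5)/8

Partials: r_u = (5*cos(u)*cos(v), 5*sin(v)*cos(u), -5*sin(u)), r_v = (-5*sin(u)*sin(v), 5*sin(u)*cos(v), 0). As functions of (u, v):
  E = r_u · r_u = 25,
  F = r_u · r_v = 0,
  G = r_v · r_v = 25*sin(u)^2.
Evaluating at (u, v) = (pi/5, -2*pi/3): E = 25, F = 0, G = 125/8 - 25*sqrt(5)/8.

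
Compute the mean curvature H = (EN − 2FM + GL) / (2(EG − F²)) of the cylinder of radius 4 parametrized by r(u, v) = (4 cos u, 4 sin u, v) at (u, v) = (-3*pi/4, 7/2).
H = -1/8

With E = 16, F = 0, G = 1, L = -4, M = 0, N = 0, assemble
  H = (EN − 2FM + GL) / (2(EG − F²)) = -1/8.
At (u, v) = (-3*pi/4, 7/2): H = -1/8.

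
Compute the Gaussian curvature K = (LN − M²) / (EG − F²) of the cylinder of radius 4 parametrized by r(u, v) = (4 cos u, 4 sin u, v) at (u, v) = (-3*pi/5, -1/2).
K = 0

Coefficients of the first fundamental form: E = 16, F = 0, G = 1.
Coefficients of the second fundamental form: L = -4, M = 0, N = 0.
Assemble K = (LN − M²)/(EG − F²) = 0. At (u, v) = (-3*pi/5, -1/2): K = 0.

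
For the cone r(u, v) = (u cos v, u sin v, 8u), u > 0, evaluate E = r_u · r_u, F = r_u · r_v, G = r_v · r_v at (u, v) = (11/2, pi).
E = 65;  F = 0;  G = 121/4

Partials: r_u = (cos(v), sin(v), 8), r_v = (-u*sin(v), u*cos(v), 0). As functions of (u, v):
  E = r_u · r_u = 65,
  F = r_u · r_v = 0,
  G = r_v · r_v = u^2.
Evaluating at (u, v) = (11/2, pi): E = 65, F = 0, G = 121/4.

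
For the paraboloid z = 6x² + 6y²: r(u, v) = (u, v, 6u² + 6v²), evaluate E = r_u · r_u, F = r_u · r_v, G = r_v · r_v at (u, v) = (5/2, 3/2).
E = 901;  F = 540;  G = 325

Partials: r_u = (1, 0, 12*u), r_v = (0, 1, 12*v). As functions of (u, v):
  E = r_u · r_u = 144*u^2 + 1,
  F = r_u · r_v = 144*u*v,
  G = r_v · r_v = 144*v^2 + 1.
Evaluating at (u, v) = (5/2, 3/2): E = 901, F = 540, G = 325.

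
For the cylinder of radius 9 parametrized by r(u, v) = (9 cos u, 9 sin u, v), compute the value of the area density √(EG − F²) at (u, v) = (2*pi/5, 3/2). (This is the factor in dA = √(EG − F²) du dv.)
√(EG − F²)|_{(2*pi/5, 3/2)} = 9

E = 81, F = 0, G = 1, so EG − F² = 81. Taking the positive square root: √(EG − F²) = 9. At (u, v) = (2*pi/5, 3/2): 9.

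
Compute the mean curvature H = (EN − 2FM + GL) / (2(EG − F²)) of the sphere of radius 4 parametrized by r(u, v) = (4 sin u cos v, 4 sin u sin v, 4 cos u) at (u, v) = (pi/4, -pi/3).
H = -1/4

With E = 16, F = 0, G = 16*sin(u)^2, L = -4*sin(u)/Abs(sin(u)), M = 0, N = -4*sin(u)^3/Abs(sin(u)), assemble
  H = (EN − 2FM + GL) / (2(EG − F²)) = -sin(u)/(4*Abs(sin(u))).
At (u, v) = (pi/4, -pi/3): H = -1/4.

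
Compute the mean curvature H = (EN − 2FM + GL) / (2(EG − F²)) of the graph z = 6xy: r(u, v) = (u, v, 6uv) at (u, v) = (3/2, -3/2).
H = 486*sqrt(163)/26569

With E = 36*v^2 + 1, F = 36*u*v, G = 36*u^2 + 1, L = 0, M = 6/sqrt(36*u^2 + 36*v^2 + 1), N = 0, assemble
  H = (EN − 2FM + GL) / (2(EG − F²)) = -216*u*v/(36*u^2 + 36*v^2 + 1)^(3/2).
At (u, v) = (3/2, -3/2): H = 486*sqrt(163)/26569.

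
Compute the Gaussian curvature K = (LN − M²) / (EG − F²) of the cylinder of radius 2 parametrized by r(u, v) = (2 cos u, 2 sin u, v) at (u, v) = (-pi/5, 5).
K = 0

Coefficients of the first fundamental form: E = 4, F = 0, G = 1.
Coefficients of the second fundamental form: L = -2, M = 0, N = 0.
Assemble K = (LN − M²)/(EG − F²) = 0. At (u, v) = (-pi/5, 5): K = 0.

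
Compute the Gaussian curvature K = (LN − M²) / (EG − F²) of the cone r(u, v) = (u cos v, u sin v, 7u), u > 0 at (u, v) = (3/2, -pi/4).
K = 0

Coefficients of the first fundamental form: E = 50, F = 0, G = u^2.
Coefficients of the second fundamental form: L = 0, M = 0, N = 7*sqrt(2)*u^2/(10*Abs(u)).
Assemble K = (LN − M²)/(EG − F²) = 0. At (u, v) = (3/2, -pi/4): K = 0.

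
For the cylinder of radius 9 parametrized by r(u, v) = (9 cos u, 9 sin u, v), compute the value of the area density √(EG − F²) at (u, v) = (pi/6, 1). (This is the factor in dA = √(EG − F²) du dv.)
√(EG − F²)|_{(pi/6, 1)} = 9

E = 81, F = 0, G = 1, so EG − F² = 81. Taking the positive square root: √(EG − F²) = 9. At (u, v) = (pi/6, 1): 9.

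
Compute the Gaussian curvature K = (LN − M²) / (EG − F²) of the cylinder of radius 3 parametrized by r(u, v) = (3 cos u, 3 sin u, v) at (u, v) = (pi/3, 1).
K = 0

Coefficients of the first fundamental form: E = 9, F = 0, G = 1.
Coefficients of the second fundamental form: L = -3, M = 0, N = 0.
Assemble K = (LN − M²)/(EG − F²) = 0. At (u, v) = (pi/3, 1): K = 0.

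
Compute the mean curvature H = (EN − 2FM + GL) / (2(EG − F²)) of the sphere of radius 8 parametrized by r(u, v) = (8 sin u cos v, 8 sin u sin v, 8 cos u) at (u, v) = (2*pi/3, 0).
H = -1/8

With E = 64, F = 0, G = 64*sin(u)^2, L = -8*sin(u)/Abs(sin(u)), M = 0, N = -8*sin(u)^3/Abs(sin(u)), assemble
  H = (EN − 2FM + GL) / (2(EG − F²)) = -sin(u)/(8*Abs(sin(u))).
At (u, v) = (2*pi/3, 0): H = -1/8.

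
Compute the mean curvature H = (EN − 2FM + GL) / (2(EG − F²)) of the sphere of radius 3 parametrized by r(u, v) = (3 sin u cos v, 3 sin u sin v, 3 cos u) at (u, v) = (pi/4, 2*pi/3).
H = -1/3

With E = 9, F = 0, G = 9*sin(u)^2, L = -3*sin(u)/Abs(sin(u)), M = 0, N = -3*sin(u)^3/Abs(sin(u)), assemble
  H = (EN − 2FM + GL) / (2(EG − F²)) = -sin(u)/(3*Abs(sin(u))).
At (u, v) = (pi/4, 2*pi/3): H = -1/3.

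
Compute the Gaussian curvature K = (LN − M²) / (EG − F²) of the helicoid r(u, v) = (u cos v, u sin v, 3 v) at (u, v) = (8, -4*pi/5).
K = -9/5329

Coefficients of the first fundamental form: E = 1, F = 0, G = u^2 + 9.
Coefficients of the second fundamental form: L = 0, M = -3/sqrt(u^2 + 9), N = 0.
Assemble K = (LN − M²)/(EG − F²) = -9/(u^2 + 9)^2. At (u, v) = (8, -4*pi/5): K = -9/5329.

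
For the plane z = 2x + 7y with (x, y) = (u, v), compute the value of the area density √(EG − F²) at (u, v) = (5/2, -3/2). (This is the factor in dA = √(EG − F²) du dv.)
√(EG − F²)|_{(5/2, -3/2)} = 3*sqrt(6)

E = 5, F = 14, G = 50, so EG − F² = 54. Taking the positive square root: √(EG − F²) = 3*sqrt(6). At (u, v) = (5/2, -3/2): 3*sqrt(6).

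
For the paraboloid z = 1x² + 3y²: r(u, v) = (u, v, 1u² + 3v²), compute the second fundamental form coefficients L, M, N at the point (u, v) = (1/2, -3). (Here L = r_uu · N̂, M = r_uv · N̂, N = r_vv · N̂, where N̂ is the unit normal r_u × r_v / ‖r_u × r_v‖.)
L = sqrt(326)/163;  M = 0;  N = 3*sqrt(326)/163

Compute the unit normal N̂(u, v) = (-2*u/sqrt(4*u^2 + 36*v^2 + 1), -6*v/sqrt(4*u^2 + 36*v^2 + 1), 1/sqrt(4*u^2 + 36*v^2 + 1)), and the second partials r_uu, r_uv, r_vv. Take dot products:
  L(u, v) = r_uu · N̂ = 2/sqrt(4*u^2 + 36*v^2 + 1),
  M(u, v) = r_uv · N̂ = 0,
  N(u, v) = r_vv · N̂ = 6/sqrt(4*u^2 + 36*v^2 + 1).
Evaluating at (u, v) = (1/2, -3):
  L = sqrt(326)/163, M = 0, N = 3*sqrt(326)/163.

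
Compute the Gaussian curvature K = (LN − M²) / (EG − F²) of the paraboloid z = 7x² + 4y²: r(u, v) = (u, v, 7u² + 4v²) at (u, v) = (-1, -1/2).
K = 112/45369

Coefficients of the first fundamental form: E = 196*u^2 + 1, F = 112*u*v, G = 64*v^2 + 1.
Coefficients of the second fundamental form: L = 14/sqrt(196*u^2 + 64*v^2 + 1), M = 0, N = 8/sqrt(196*u^2 + 64*v^2 + 1).
Assemble K = (LN − M²)/(EG − F²) = 112/(38416*u^4 + 25088*u^2*v^2 + 392*u^2 + 4096*v^4 + 128*v^2 + 1). At (u, v) = (-1, -1/2): K = 112/45369.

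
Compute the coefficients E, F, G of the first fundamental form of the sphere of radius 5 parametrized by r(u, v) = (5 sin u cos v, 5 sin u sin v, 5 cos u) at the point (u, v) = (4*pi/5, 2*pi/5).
E = 25;  F = 0;  G = 125/8 - 25*sqrt(5)/8

Partials: r_u = (5*cos(u)*cos(v), 5*sin(v)*cos(u), -5*sin(u)), r_v = (-5*sin(u)*sin(v), 5*sin(u)*cos(v), 0). As functions of (u, v):
  E = r_u · r_u = 25,
  F = r_u · r_v = 0,
  G = r_v · r_v = 25*sin(u)^2.
Evaluating at (u, v) = (4*pi/5, 2*pi/5): E = 25, F = 0, G = 125/8 - 25*sqrt(5)/8.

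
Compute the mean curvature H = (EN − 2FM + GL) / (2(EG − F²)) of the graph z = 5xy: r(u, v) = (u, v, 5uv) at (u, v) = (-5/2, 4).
H = 10000*sqrt(2229)/4968441

With E = 25*v^2 + 1, F = 25*u*v, G = 25*u^2 + 1, L = 0, M = 5/sqrt(25*u^2 + 25*v^2 + 1), N = 0, assemble
  H = (EN − 2FM + GL) / (2(EG − F²)) = -125*u*v/(25*u^2 + 25*v^2 + 1)^(3/2).
At (u, v) = (-5/2, 4): H = 10000*sqrt(2229)/4968441.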